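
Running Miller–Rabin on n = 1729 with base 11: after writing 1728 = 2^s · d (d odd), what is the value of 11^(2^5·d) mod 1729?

1

n − 1 = 1728 = 2^6 · 27, so s = 6 and d = 27.
x_0 = 11^27 mod 1729 = 1331.
x_1 = 1331^2 mod 1729 = 1065.
x_2 = 1065^2 mod 1729 = 1.
x_3 = 1^2 mod 1729 = 1.
x_4 = 1^2 mod 1729 = 1.
x_5 = 1^2 mod 1729 = 1.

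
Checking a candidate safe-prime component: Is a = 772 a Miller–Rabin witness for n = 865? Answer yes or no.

n − 1 = 864 = 2^5 · 27, so s = 5 and d = 27.
x_0 = 772^27 mod 865 = 93.
x_0 is neither 1 nor 864, so continue squaring.
x_1 = 93^2 mod 865 = 864.
x_1 ≡ −1, so 772 is not a witness.

no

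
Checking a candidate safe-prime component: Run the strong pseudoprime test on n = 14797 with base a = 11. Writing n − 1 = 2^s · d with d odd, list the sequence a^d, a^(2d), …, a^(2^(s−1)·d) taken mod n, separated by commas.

14525, 14796

n − 1 = 14796 = 2^2 · 3699, so s = 2 and d = 3699.
x_0 = 11^3699 mod 14797 = 14525.
x_1 = 14525^2 mod 14797 = 14796.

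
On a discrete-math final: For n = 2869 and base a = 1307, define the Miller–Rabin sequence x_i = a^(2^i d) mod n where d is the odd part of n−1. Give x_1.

n − 1 = 2868 = 2^2 · 717, so s = 2 and d = 717.
Repeated squaring mod 2869: 1307^1 ≡ 1307, 1307^2 ≡ 1194, 1307^4 ≡ 2612, 1307^8 ≡ 62, 1307^16 ≡ 975, 1307^32 ≡ 986, 1307^64 ≡ 2474, 1307^128 ≡ 1099, 1307^256 ≡ 2821, 1307^512 ≡ 2304.
717 = 512 + 128 + 64 + 8 + 4 + 1, so 1307^717 ≡ 2304·1099·2474·62·2612·1307 ≡ 1832 (mod 2869).
x_0 = 1832.
x_1 = 1832^2 mod 2869 = 2363.

2363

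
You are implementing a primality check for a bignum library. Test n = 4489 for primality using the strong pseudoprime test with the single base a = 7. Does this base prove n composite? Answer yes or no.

n − 1 = 4488 = 2^3 · 561, so s = 3 and d = 561.
x_0 = 7^561 mod 4489 = 2746.
x_0 is neither 1 nor 4488, so continue squaring.
x_1 = 2746^2 mod 4489 = 3485.
x_2 = 3485^2 mod 4489 = 2480.
Reached i = s−1 = 2 without hitting −1: 7 is a Miller–Rabin witness and 4489 is composite.

yes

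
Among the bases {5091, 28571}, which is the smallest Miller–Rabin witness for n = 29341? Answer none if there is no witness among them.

n − 1 = 29340 = 2^2 · 7335, so s = 2 and d = 7335.
Base 5091: x_0 = 5091^7335 mod 29341 = 2917. x_0 is neither 1 nor 29340, so continue squaring. x_1 = 2917^2 mod 29341 = 29340. x_1 ≡ −1, so 5091 is not a witness.
Base 28571: x_0 = 28571^7335 mod 29341 = 14468. x_0 is neither 1 nor 29340, so continue squaring. x_1 = 14468^2 mod 29341 = 4330. Reached i = s−1 = 1 without hitting −1: 28571 is a Miller–Rabin witness and 29341 is composite.
The smallest witness among the given bases is 28571.

28571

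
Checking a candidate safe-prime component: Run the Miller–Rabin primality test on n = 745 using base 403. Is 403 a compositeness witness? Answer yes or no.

no

n − 1 = 744 = 2^3 · 93, so s = 3 and d = 93.
Repeated squaring mod 745: 403^1 ≡ 403, 403^2 ≡ 744, 403^4 ≡ 1, 403^8 ≡ 1, 403^16 ≡ 1, 403^32 ≡ 1, 403^64 ≡ 1.
93 = 64 + 16 + 8 + 4 + 1, so 403^93 ≡ 1·1·1·1·403 ≡ 403 (mod 745).
x_0 = 403^93 mod 745 = 403.
x_0 is neither 1 nor 744, so continue squaring.
x_1 = 403^2 mod 745 = 744.
x_1 ≡ −1, so 403 is not a witness.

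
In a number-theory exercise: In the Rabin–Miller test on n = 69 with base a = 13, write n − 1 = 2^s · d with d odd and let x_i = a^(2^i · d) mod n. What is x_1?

n − 1 = 68 = 2^2 · 17, so s = 2 and d = 17.
Repeated squaring mod 69: 13^1 ≡ 13, 13^2 ≡ 31, 13^4 ≡ 64, 13^8 ≡ 25, 13^16 ≡ 4.
17 = 16 + 1, so 13^17 ≡ 4·13 ≡ 52 (mod 69).
x_0 = 52.
x_1 = 52^2 mod 69 = 13.

13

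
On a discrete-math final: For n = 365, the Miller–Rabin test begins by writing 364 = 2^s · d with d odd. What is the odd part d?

Halving: 364 → 182 → 91; 91 is odd.
So 364 = 2^2 · 91.

91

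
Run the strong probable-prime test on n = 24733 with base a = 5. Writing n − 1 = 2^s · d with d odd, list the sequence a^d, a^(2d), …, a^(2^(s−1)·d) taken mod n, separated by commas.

n − 1 = 24732 = 2^2 · 6183, so s = 2 and d = 6183.
x_0 = 5^6183 mod 24733 = 12870.
x_1 = 12870^2 mod 24733 = 24732.

12870, 24732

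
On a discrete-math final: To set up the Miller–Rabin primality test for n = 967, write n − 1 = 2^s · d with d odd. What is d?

Halving: 966 → 483; 483 is odd.
So 966 = 2^1 · 483.

483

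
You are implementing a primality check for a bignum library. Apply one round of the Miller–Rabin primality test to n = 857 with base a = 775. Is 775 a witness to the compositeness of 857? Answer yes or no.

no

n − 1 = 856 = 2^3 · 107, so s = 3 and d = 107.
x_0 = 775^107 mod 857 = 856.
x_0 = 856 ≡ −1, so 775 is not a witness.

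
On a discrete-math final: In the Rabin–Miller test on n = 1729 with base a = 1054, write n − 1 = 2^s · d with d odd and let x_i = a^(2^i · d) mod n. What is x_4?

n − 1 = 1728 = 2^6 · 27, so s = 6 and d = 27.
x_0 = 1054^27 mod 1729 = 1.
x_1 = 1^2 mod 1729 = 1.
x_2 = 1^2 mod 1729 = 1.
x_3 = 1^2 mod 1729 = 1.
x_4 = 1^2 mod 1729 = 1.

1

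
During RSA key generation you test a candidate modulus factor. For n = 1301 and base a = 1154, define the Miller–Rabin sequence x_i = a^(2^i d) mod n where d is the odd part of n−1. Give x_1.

1300

n − 1 = 1300 = 2^2 · 325, so s = 2 and d = 325.
x_0 = 1154^325 mod 1301 = 51.
x_1 = 51^2 mod 1301 = 1300.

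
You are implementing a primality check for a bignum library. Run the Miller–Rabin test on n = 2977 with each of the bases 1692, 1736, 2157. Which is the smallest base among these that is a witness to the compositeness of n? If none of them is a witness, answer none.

1736

n − 1 = 2976 = 2^5 · 93, so s = 5 and d = 93.
Base 1692: x_0 = 1692^93 mod 2977 = 122. x_0 is neither 1 nor 2976, so continue squaring. x_1 = 122^2 mod 2977 = 2976. x_1 ≡ −1, so 1692 is not a witness.
Base 1736: x_0 = 1736^93 mod 2977 = 2413. x_0 is neither 1 nor 2976, so continue squaring. x_1 = 2413^2 mod 2977 = 2534. x_2 = 2534^2 mod 2977 = 2744. x_3 = 2744^2 mod 2977 = 703. x_4 = 703^2 mod 2977 = 27. Reached i = s−1 = 4 without hitting −1: 1736 is a Miller–Rabin witness and 2977 is composite.
Base 2157: x_0 = 2157^93 mod 2977 = 2625. x_0 is neither 1 nor 2976, so continue squaring. x_1 = 2625^2 mod 2977 = 1847. x_2 = 1847^2 mod 2977 = 2744. x_3 = 2744^2 mod 2977 = 703. x_4 = 703^2 mod 2977 = 27. Reached i = s−1 = 4 without hitting −1: 2157 is a Miller–Rabin witness and 2977 is composite.
The smallest witness among the given bases is 1736.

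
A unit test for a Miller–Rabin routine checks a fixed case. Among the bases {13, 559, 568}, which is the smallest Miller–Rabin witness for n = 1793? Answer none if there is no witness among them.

n − 1 = 1792 = 2^8 · 7, so s = 8 and d = 7.
Base 13: x_0 = 13^7 mod 1793 = 689. x_0 is neither 1 nor 1792, so continue squaring. x_1 = 689^2 mod 1793 = 1369. x_2 = 1369^2 mod 1793 = 476. x_3 = 476^2 mod 1793 = 658. x_4 = 658^2 mod 1793 = 851. x_5 = 851^2 mod 1793 = 1622. x_6 = 1622^2 mod 1793 = 553. x_7 = 553^2 mod 1793 = 999. Reached i = s−1 = 7 without hitting −1: 13 is a Miller–Rabin witness and 1793 is composite.
Base 559: x_0 = 559^7 mod 1793 = 1214. x_0 is neither 1 nor 1792, so continue squaring. x_1 = 1214^2 mod 1793 = 1743. x_2 = 1743^2 mod 1793 = 707. x_3 = 707^2 mod 1793 = 1395. x_4 = 1395^2 mod 1793 = 620. x_5 = 620^2 mod 1793 = 698. x_6 = 698^2 mod 1793 = 1301. x_7 = 1301^2 mod 1793 = 9. Reached i = s−1 = 7 without hitting −1: 559 is a Miller–Rabin witness and 1793 is composite.
Base 568: x_0 = 568^7 mod 1793 = 1161. x_0 is neither 1 nor 1792, so continue squaring. x_1 = 1161^2 mod 1793 = 1378. x_2 = 1378^2 mod 1793 = 97. x_3 = 97^2 mod 1793 = 444. x_4 = 444^2 mod 1793 = 1699. x_5 = 1699^2 mod 1793 = 1664. x_6 = 1664^2 mod 1793 = 504. x_7 = 504^2 mod 1793 = 1203. Reached i = s−1 = 7 without hitting −1: 568 is a Miller–Rabin witness and 1793 is composite.
The smallest witness among the given bases is 13.

13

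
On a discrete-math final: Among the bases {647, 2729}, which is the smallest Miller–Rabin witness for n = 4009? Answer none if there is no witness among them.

none

n − 1 = 4008 = 2^3 · 501, so s = 3 and d = 501.
Base 647: x_0 = 647^501 mod 4009 = 1. x_0 = 1, so 647 is not a witness.
Base 2729: x_0 = 2729^501 mod 4009 = 4008. x_0 = 4008 ≡ −1, so 2729 is not a witness.
No listed base is a witness for 4009.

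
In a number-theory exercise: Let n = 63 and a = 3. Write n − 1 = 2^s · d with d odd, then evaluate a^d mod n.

45

n − 1 = 62 = 2^1 · 31, so s = 1 and d = 31.
3^31 mod 63 = 45.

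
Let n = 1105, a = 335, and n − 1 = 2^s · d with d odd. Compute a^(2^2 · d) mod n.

625

n − 1 = 1104 = 2^4 · 69, so s = 4 and d = 69.
Repeated squaring mod 1105: 335^1 ≡ 335, 335^2 ≡ 620, 335^4 ≡ 965, 335^8 ≡ 815, 335^16 ≡ 120, 335^32 ≡ 35, 335^64 ≡ 120.
69 = 64 + 4 + 1, so 335^69 ≡ 120·965·335 ≡ 870 (mod 1105).
x_0 = 870.
x_1 = 870^2 mod 1105 = 1080.
x_2 = 1080^2 mod 1105 = 625.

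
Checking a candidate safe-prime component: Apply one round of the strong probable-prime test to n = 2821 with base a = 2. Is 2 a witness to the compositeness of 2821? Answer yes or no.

yes

n − 1 = 2820 = 2^2 · 705, so s = 2 and d = 705.
x_0 = 2^705 mod 2821 = 2605.
x_0 is neither 1 nor 2820, so continue squaring.
x_1 = 2605^2 mod 2821 = 1520.
Reached i = s−1 = 1 without hitting −1: 2 is a Miller–Rabin witness and 2821 is composite.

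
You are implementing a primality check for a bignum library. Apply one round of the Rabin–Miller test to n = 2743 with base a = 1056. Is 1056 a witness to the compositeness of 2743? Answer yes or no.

n − 1 = 2742 = 2^1 · 1371, so s = 1 and d = 1371.
Repeated squaring mod 2743: 1056^1 ≡ 1056, 1056^2 ≡ 1478, 1056^4 ≡ 1056, 1056^8 ≡ 1478, 1056^16 ≡ 1056, 1056^32 ≡ 1478, 1056^64 ≡ 1056, 1056^128 ≡ 1478, 1056^256 ≡ 1056, 1056^512 ≡ 1478, 1056^1024 ≡ 1056.
1371 = 1024 + 256 + 64 + 16 + 8 + 2 + 1, so 1056^1371 ≡ 1056·1056·1056·1056·1478·1478·1056 ≡ 1 (mod 2743).
x_0 = 1056^1371 mod 2743 = 1.
x_0 = 1, so 1056 is not a witness.

no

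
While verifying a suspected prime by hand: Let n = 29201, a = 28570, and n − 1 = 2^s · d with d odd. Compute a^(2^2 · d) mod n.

25914

n − 1 = 29200 = 2^4 · 1825, so s = 4 and d = 1825.
x_0 = 28570^1825 mod 29201 = 2039.
x_1 = 2039^2 mod 29201 = 10979.
x_2 = 10979^2 mod 29201 = 25914.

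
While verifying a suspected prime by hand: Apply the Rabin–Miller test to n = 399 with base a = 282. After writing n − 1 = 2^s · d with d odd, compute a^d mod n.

282

n − 1 = 398 = 2^1 · 199, so s = 1 and d = 199.
282^199 mod 399 = 282.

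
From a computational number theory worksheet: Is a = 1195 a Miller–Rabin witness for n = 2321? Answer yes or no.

no

n − 1 = 2320 = 2^4 · 145, so s = 4 and d = 145.
x_0 = 1195^145 mod 2321 = 2320.
x_0 = 2320 ≡ −1, so 1195 is not a witness.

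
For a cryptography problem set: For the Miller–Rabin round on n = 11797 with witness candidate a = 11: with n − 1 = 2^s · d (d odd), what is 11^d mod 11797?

n − 1 = 11796 = 2^2 · 2949, so s = 2 and d = 2949.
Repeated squaring mod 11797: 11^1 ≡ 11, 11^2 ≡ 121, 11^4 ≡ 2844, 11^8 ≡ 7391, 11^16 ≡ 6771, 11^32 ≡ 3299, 11^64 ≡ 6567, 11^128 ≡ 7454, 11^256 ≡ 10043, 11^512 ≡ 9296, 11^1024 ≡ 2591, 11^2048 ≡ 788.
2949 = 2048 + 512 + 256 + 128 + 4 + 1, so 11^2949 ≡ 788·9296·10043·7454·2844·11 ≡ 7361 (mod 11797).

7361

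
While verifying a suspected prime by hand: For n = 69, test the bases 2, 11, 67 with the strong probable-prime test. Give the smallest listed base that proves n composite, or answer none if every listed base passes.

n − 1 = 68 = 2^2 · 17, so s = 2 and d = 17.
Base 2: x_0 = 2^17 mod 69 = 41. x_0 is neither 1 nor 68, so continue squaring. x_1 = 41^2 mod 69 = 25. Reached i = s−1 = 1 without hitting −1: 2 is a Miller–Rabin witness and 69 is composite.
Base 11: x_0 = 11^17 mod 69 = 14. x_0 is neither 1 nor 68, so continue squaring. x_1 = 14^2 mod 69 = 58. Reached i = s−1 = 1 without hitting −1: 11 is a Miller–Rabin witness and 69 is composite.
Base 67: x_0 = 67^17 mod 69 = 28. x_0 is neither 1 nor 68, so continue squaring. x_1 = 28^2 mod 69 = 25. Reached i = s−1 = 1 without hitting −1: 67 is a Miller–Rabin witness and 69 is composite.
The smallest witness among the given bases is 2.

2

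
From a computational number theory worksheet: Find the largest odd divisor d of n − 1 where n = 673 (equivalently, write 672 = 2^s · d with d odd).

Halving: 672 → 336 → 168 → 84 → 42 → 21; 21 is odd.
So 672 = 2^5 · 21.

21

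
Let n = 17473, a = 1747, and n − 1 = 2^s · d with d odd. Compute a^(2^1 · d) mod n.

16771

n − 1 = 17472 = 2^6 · 273, so s = 6 and d = 273.
By repeated squaring, 1747^273 ≡ 4388 (mod 17473).
x_0 = 4388.
x_1 = 4388^2 mod 17473 = 16771.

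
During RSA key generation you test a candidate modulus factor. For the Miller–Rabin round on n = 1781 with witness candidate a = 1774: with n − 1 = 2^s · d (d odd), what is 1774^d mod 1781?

617

n − 1 = 1780 = 2^2 · 445, so s = 2 and d = 445.
1774^445 mod 1781 = 617.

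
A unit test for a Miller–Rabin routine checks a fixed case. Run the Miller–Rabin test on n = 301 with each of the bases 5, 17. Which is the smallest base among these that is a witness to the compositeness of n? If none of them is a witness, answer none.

5

n − 1 = 300 = 2^2 · 75, so s = 2 and d = 75.
Base 5: x_0 = 5^75 mod 301 = 174. x_0 is neither 1 nor 300, so continue squaring. x_1 = 174^2 mod 301 = 176. Reached i = s−1 = 1 without hitting −1: 5 is a Miller–Rabin witness and 301 is composite.
Base 17: x_0 = 17^75 mod 301 = 279. x_0 is neither 1 nor 300, so continue squaring. x_1 = 279^2 mod 301 = 183. Reached i = s−1 = 1 without hitting −1: 17 is a Miller–Rabin witness and 301 is composite.
The smallest witness among the given bases is 5.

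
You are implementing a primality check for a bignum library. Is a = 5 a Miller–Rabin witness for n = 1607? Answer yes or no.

no

n − 1 = 1606 = 2^1 · 803, so s = 1 and d = 803.
x_0 = 5^803 mod 1607 = 1606.
x_0 = 1606 ≡ −1, so 5 is not a witness.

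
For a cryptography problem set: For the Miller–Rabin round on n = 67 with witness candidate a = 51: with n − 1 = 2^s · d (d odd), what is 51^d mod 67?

n − 1 = 66 = 2^1 · 33, so s = 1 and d = 33.
Repeated squaring mod 67: 51^1 ≡ 51, 51^2 ≡ 55, 51^4 ≡ 10, 51^8 ≡ 33, 51^16 ≡ 17, 51^32 ≡ 21.
33 = 32 + 1, so 51^33 ≡ 21·51 ≡ 66 (mod 67).

66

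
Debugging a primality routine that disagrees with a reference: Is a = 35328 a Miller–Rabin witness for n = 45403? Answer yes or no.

no

n − 1 = 45402 = 2^1 · 22701, so s = 1 and d = 22701.
Repeated squaring mod 45403: 35328^1 ≡ 35328, 35328^2 ≡ 29920, 35328^4 ≡ 40852, 35328^8 ≡ 7833, 35328^16 ≡ 16436, 35328^32 ≡ 39649, 35328^64 ≡ 9729, 35328^128 ≡ 33589, 35328^256 ≡ 1774, 35328^512 ≡ 14269, 35328^1024 ≡ 17309, 35328^2048 ≡ 32487, 35328^4096 ≡ 12434, 35328^8192 ≡ 7141, 35328^16384 ≡ 6312.
22701 = 16384 + 4096 + 2048 + 128 + 32 + 8 + 4 + 1, so 35328^22701 ≡ 6312·12434·32487·33589·39649·7833·40852·35328 ≡ 45402 (mod 45403).
x_0 = 35328^22701 mod 45403 = 45402.
x_0 = 45402 ≡ −1, so 35328 is not a witness.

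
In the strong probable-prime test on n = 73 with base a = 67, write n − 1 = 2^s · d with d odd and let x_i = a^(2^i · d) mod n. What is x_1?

n − 1 = 72 = 2^3 · 9, so s = 3 and d = 9.
x_0 = 67^9 mod 73 = 27.
x_1 = 27^2 mod 73 = 72.

72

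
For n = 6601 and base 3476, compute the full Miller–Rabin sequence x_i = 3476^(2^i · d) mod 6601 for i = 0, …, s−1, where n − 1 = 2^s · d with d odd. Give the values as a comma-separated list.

n − 1 = 6600 = 2^3 · 825, so s = 3 and d = 825.
x_0 = 3476^825 mod 6601 = 2738.
x_1 = 2738^2 mod 6601 = 4509.
x_2 = 4509^2 mod 6601 = 1.

2738, 4509, 1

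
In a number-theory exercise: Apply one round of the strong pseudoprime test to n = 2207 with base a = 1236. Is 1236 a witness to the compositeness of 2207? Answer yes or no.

n − 1 = 2206 = 2^1 · 1103, so s = 1 and d = 1103.
x_0 = 1236^1103 mod 2207 = 1.
x_0 = 1, so 1236 is not a witness.

no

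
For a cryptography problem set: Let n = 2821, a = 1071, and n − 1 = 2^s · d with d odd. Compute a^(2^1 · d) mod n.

714

n − 1 = 2820 = 2^2 · 705, so s = 2 and d = 705.
x_0 = 1071^705 mod 2821 = 1890.
x_1 = 1890^2 mod 2821 = 714.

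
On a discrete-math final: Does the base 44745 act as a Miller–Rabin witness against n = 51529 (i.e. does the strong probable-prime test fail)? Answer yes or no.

yes

n − 1 = 51528 = 2^3 · 6441, so s = 3 and d = 6441.
x_0 = 44745^6441 mod 51529 = 26333.
x_0 is neither 1 nor 51528, so continue squaring.
x_1 = 26333^2 mod 51529 = 1136.
x_2 = 1136^2 mod 51529 = 2271.
Reached i = s−1 = 2 without hitting −1: 44745 is a Miller–Rabin witness and 51529 is composite.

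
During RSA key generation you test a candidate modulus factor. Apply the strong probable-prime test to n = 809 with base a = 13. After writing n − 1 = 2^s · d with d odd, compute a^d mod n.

491

n − 1 = 808 = 2^3 · 101, so s = 3 and d = 101.
13^101 mod 809 = 491.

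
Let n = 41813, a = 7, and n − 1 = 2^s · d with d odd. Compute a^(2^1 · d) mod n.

n − 1 = 41812 = 2^2 · 10453, so s = 2 and d = 10453.
x_0 = 7^10453 mod 41813 = 1.
x_1 = 1^2 mod 41813 = 1.

1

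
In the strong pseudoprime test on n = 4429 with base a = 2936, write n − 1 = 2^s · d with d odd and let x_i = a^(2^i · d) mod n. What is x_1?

n − 1 = 4428 = 2^2 · 1107, so s = 2 and d = 1107.
x_0 = 2936^1107 mod 4429 = 1765.
x_1 = 1765^2 mod 4429 = 1638.

1638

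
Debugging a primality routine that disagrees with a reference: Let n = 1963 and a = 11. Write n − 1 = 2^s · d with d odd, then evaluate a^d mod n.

1841

n − 1 = 1962 = 2^1 · 981, so s = 1 and d = 981.
11^981 mod 1963 = 1841.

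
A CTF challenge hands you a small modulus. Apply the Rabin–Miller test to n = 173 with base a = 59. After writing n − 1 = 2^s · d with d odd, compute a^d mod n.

93

n − 1 = 172 = 2^2 · 43, so s = 2 and d = 43.
59^43 mod 173 = 93.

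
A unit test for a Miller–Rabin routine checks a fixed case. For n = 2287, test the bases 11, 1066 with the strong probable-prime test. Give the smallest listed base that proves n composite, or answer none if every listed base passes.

none

n − 1 = 2286 = 2^1 · 1143, so s = 1 and d = 1143.
Base 11: x_0 = 11^1143 mod 2287 = 1. x_0 = 1, so 11 is not a witness.
Base 1066: x_0 = 1066^1143 mod 2287 = 1. x_0 = 1, so 1066 is not a witness.
No listed base is a witness for 2287.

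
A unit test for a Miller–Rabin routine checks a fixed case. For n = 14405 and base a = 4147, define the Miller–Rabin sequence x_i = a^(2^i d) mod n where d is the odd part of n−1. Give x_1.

n − 1 = 14404 = 2^2 · 3601, so s = 2 and d = 3601.
x_0 = 4147^3601 mod 14405 = 11312.
x_1 = 11312^2 mod 14405 = 1729.

1729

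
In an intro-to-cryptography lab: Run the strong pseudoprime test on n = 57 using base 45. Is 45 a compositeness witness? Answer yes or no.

yes

n − 1 = 56 = 2^3 · 7, so s = 3 and d = 7.
By repeated squaring, 45^7 ≡ 45 (mod 57).
x_0 = 45^7 mod 57 = 45.
x_0 is neither 1 nor 56, so continue squaring.
x_1 = 45^2 mod 57 = 30.
x_2 = 30^2 mod 57 = 45.
Reached i = s−1 = 2 without hitting −1: 45 is a Miller–Rabin witness and 57 is composite.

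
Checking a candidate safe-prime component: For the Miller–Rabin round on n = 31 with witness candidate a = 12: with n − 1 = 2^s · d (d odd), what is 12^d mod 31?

n − 1 = 30 = 2^1 · 15, so s = 1 and d = 15.
12^15 mod 31 = 30.

30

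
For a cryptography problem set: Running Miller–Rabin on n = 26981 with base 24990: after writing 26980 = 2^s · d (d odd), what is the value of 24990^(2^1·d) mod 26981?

n − 1 = 26980 = 2^2 · 6745, so s = 2 and d = 6745.
x_0 = 24990^6745 mod 26981 = 1.
x_1 = 1^2 mod 26981 = 1.

1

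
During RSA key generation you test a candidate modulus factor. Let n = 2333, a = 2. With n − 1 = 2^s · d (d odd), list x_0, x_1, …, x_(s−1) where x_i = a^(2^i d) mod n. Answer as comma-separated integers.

n − 1 = 2332 = 2^2 · 583, so s = 2 and d = 583.
x_0 = 2^583 mod 2333 = 2225.
x_1 = 2225^2 mod 2333 = 2332.

2225, 2332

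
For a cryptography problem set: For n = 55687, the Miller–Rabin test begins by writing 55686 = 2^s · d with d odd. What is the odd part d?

Halving: 55686 → 27843; 27843 is odd.
So 55686 = 2^1 · 27843.

27843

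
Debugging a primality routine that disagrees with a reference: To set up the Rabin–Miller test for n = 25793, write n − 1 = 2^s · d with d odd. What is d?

403

Halving: 25792 → 12896 → 6448 → 3224 → 1612 → 806 → 403; 403 is odd.
So 25792 = 2^6 · 403.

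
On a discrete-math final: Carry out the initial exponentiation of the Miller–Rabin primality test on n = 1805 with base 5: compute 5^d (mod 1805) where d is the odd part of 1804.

n − 1 = 1804 = 2^2 · 451, so s = 2 and d = 451.
5^451 mod 1805 = 1430.

1430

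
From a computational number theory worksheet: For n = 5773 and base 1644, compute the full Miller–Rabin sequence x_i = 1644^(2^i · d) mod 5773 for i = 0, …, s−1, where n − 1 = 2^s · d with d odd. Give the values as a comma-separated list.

n − 1 = 5772 = 2^2 · 1443, so s = 2 and d = 1443.
x_0 = 1644^1443 mod 5773 = 2110.
x_1 = 2110^2 mod 5773 = 1117.

2110, 1117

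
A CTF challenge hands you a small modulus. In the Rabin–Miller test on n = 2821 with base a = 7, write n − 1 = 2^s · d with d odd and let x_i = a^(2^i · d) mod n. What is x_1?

714

n − 1 = 2820 = 2^2 · 705, so s = 2 and d = 705.
x_0 = 7^705 mod 2821 = 931.
x_1 = 931^2 mod 2821 = 714.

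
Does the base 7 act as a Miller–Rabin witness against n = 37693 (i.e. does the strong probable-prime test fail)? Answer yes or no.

no

n − 1 = 37692 = 2^2 · 9423, so s = 2 and d = 9423.
x_0 = 7^9423 mod 37693 = 25362.
x_0 is neither 1 nor 37692, so continue squaring.
x_1 = 25362^2 mod 37693 = 37692.
x_1 ≡ −1, so 7 is not a witness.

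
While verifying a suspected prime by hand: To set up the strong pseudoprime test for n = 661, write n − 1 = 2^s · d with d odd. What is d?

165

Halving: 660 → 330 → 165; 165 is odd.
So 660 = 2^2 · 165.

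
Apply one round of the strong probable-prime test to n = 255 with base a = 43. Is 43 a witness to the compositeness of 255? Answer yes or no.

yes

n − 1 = 254 = 2^1 · 127, so s = 1 and d = 127.
Repeated squaring mod 255: 43^1 ≡ 43, 43^2 ≡ 64, 43^4 ≡ 16, 43^8 ≡ 1, 43^16 ≡ 1, 43^32 ≡ 1, 43^64 ≡ 1.
127 = 64 + 32 + 16 + 8 + 4 + 2 + 1, so 43^127 ≡ 1·1·1·1·16·64·43 ≡ 172 (mod 255).
x_0 = 43^127 mod 255 = 172.
x_0 ∉ {1, 254} and s = 1, so 43 is a Miller–Rabin witness and 255 is composite.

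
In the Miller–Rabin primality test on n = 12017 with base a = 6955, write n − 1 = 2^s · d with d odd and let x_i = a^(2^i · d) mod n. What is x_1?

n − 1 = 12016 = 2^4 · 751, so s = 4 and d = 751.
Repeated squaring mod 12017: 6955^1 ≡ 6955, 6955^2 ≡ 3600, 6955^4 ≡ 5674, 6955^8 ≡ 733, 6955^16 ≡ 8541, 6955^32 ≡ 5491, 6955^64 ≡ 428, 6955^128 ≡ 2929, 6955^256 ≡ 10920, 6955^512 ≡ 1709.
751 = 512 + 128 + 64 + 32 + 8 + 4 + 2 + 1, so 6955^751 ≡ 1709·2929·428·5491·733·5674·3600·6955 ≡ 8541 (mod 12017).
x_0 = 8541.
x_1 = 8541^2 mod 12017 = 5491.

5491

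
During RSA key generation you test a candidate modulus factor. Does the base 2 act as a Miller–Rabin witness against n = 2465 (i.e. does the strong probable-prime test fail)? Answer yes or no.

yes

n − 1 = 2464 = 2^5 · 77, so s = 5 and d = 77.
x_0 = 2^77 mod 2465 = 1902.
x_0 is neither 1 nor 2464, so continue squaring.
x_1 = 1902^2 mod 2465 = 1449.
x_2 = 1449^2 mod 2465 = 1886.
x_3 = 1886^2 mod 2465 = 1.
x_3 = 1 but x_2 ≠ ±1, a nontrivial square root of 1 — 2 is a witness and 2465 is composite.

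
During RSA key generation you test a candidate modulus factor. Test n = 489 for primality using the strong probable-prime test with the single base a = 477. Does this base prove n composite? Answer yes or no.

yes

n − 1 = 488 = 2^3 · 61, so s = 3 and d = 61.
x_0 = 477^61 mod 489 = 87.
x_0 is neither 1 nor 488, so continue squaring.
x_1 = 87^2 mod 489 = 234.
x_2 = 234^2 mod 489 = 477.
Reached i = s−1 = 2 without hitting −1: 477 is a Miller–Rabin witness and 489 is composite.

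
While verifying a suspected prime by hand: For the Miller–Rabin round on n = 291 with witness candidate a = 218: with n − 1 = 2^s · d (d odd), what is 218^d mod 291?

n − 1 = 290 = 2^1 · 145, so s = 1 and d = 145.
Repeated squaring mod 291: 218^1 ≡ 218, 218^2 ≡ 91, 218^4 ≡ 133, 218^8 ≡ 229, 218^16 ≡ 61, 218^32 ≡ 229, 218^64 ≡ 61, 218^128 ≡ 229.
145 = 128 + 16 + 1, so 218^145 ≡ 229·61·218 ≡ 218 (mod 291).

218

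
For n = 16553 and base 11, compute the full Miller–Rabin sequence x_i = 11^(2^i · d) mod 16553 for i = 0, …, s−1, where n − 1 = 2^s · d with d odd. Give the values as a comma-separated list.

n − 1 = 16552 = 2^3 · 2069, so s = 3 and d = 2069.
x_0 = 11^2069 mod 16553 = 7630.
x_1 = 7630^2 mod 16553 = 16552.
x_2 = 16552^2 mod 16553 = 1.

7630, 16552, 1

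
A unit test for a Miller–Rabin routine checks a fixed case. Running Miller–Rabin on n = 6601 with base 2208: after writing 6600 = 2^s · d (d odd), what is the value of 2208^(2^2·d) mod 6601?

n − 1 = 6600 = 2^3 · 825, so s = 3 and d = 825.
x_0 = 2208^825 mod 6601 = 2323.
x_1 = 2323^2 mod 6601 = 3312.
x_2 = 3312^2 mod 6601 = 5083.

5083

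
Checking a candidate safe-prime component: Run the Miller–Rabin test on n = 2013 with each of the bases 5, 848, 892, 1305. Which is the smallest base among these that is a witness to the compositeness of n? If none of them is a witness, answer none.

5

n − 1 = 2012 = 2^2 · 503, so s = 2 and d = 503.
Base 5: x_0 = 5^503 mod 2013 = 1544. x_0 is neither 1 nor 2012, so continue squaring. x_1 = 1544^2 mod 2013 = 544. Reached i = s−1 = 1 without hitting −1: 5 is a Miller–Rabin witness and 2013 is composite.
Base 848: x_0 = 848^503 mod 2013 = 584. x_0 is neither 1 nor 2012, so continue squaring. x_1 = 584^2 mod 2013 = 859. Reached i = s−1 = 1 without hitting −1: 848 is a Miller–Rabin witness and 2013 is composite.
Base 892: x_0 = 892^503 mod 2013 = 826. x_0 is neither 1 nor 2012, so continue squaring. x_1 = 826^2 mod 2013 = 1882. Reached i = s−1 = 1 without hitting −1: 892 is a Miller–Rabin witness and 2013 is composite.
Base 1305: x_0 = 1305^503 mod 2013 = 1014. x_0 is neither 1 nor 2012, so continue squaring. x_1 = 1014^2 mod 2013 = 1566. Reached i = s−1 = 1 without hitting −1: 1305 is a Miller–Rabin witness and 2013 is composite.
The smallest witness among the given bases is 5.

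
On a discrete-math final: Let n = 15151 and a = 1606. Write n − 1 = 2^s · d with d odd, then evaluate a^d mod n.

11265

n − 1 = 15150 = 2^1 · 7575, so s = 1 and d = 7575.
Repeated squaring mod 15151: 1606^1 ≡ 1606, 1606^2 ≡ 3566, 1606^4 ≡ 4667, 1606^8 ≡ 8902, 1606^16 ≡ 5874, 1606^32 ≡ 5049, 1606^64 ≡ 8419, 1606^128 ≡ 3183, 1606^256 ≡ 10621, 1606^512 ≡ 6446, 1606^1024 ≡ 6874, 1606^2048 ≡ 11058, 1606^4096 ≡ 10794.
7575 = 4096 + 2048 + 1024 + 256 + 128 + 16 + 4 + 2 + 1, so 1606^7575 ≡ 10794·11058·6874·10621·3183·5874·4667·3566·1606 ≡ 11265 (mod 15151).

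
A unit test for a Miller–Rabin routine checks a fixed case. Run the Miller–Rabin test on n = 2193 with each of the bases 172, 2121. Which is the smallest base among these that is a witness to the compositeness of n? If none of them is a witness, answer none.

172

n − 1 = 2192 = 2^4 · 137, so s = 4 and d = 137.
Base 172: x_0 = 172^137 mod 2193 = 172. x_0 is neither 1 nor 2192, so continue squaring. x_1 = 172^2 mod 2193 = 1075. x_2 = 1075^2 mod 2193 = 2107. x_3 = 2107^2 mod 2193 = 817. Reached i = s−1 = 3 without hitting −1: 172 is a Miller–Rabin witness and 2193 is composite.
Base 2121: x_0 = 2121^137 mod 2193 = 999. x_0 is neither 1 nor 2192, so continue squaring. x_1 = 999^2 mod 2193 = 186. x_2 = 186^2 mod 2193 = 1701. x_3 = 1701^2 mod 2193 = 834. Reached i = s−1 = 3 without hitting −1: 2121 is a Miller–Rabin witness and 2193 is composite.
The smallest witness among the given bases is 172.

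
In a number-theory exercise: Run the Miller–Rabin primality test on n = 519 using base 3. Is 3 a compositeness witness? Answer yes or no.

n − 1 = 518 = 2^1 · 259, so s = 1 and d = 259.
Repeated squaring mod 519: 3^1 ≡ 3, 3^2 ≡ 9, 3^4 ≡ 81, 3^8 ≡ 333, 3^16 ≡ 342, 3^32 ≡ 189, 3^64 ≡ 429, 3^128 ≡ 315, 3^256 ≡ 96.
259 = 256 + 2 + 1, so 3^259 ≡ 96·9·3 ≡ 516 (mod 519).
x_0 = 3^259 mod 519 = 516.
x_0 ∉ {1, 518} and s = 1, so 3 is a Miller–Rabin witness and 519 is composite.

yes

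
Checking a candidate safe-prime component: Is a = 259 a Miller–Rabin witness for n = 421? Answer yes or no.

no

n − 1 = 420 = 2^2 · 105, so s = 2 and d = 105.
x_0 = 259^105 mod 421 = 392.
x_0 is neither 1 nor 420, so continue squaring.
x_1 = 392^2 mod 421 = 420.
x_1 ≡ −1, so 259 is not a witness.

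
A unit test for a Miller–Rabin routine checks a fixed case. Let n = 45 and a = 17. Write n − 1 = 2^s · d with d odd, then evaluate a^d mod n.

8

n − 1 = 44 = 2^2 · 11, so s = 2 and d = 11.
17^11 mod 45 = 8.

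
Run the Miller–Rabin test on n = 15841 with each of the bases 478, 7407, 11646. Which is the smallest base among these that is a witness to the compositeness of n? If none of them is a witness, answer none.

n − 1 = 15840 = 2^5 · 495, so s = 5 and d = 495.
Base 478: x_0 = 478^495 mod 15841 = 7687. x_0 is neither 1 nor 15840, so continue squaring. x_1 = 7687^2 mod 15841 = 3039. x_2 = 3039^2 mod 15841 = 218. x_3 = 218^2 mod 15841 = 1. x_3 = 1 but x_2 ≠ ±1, a nontrivial square root of 1 — 478 is a witness and 15841 is composite.
Base 7407: x_0 = 7407^495 mod 15841 = 12461. x_0 is neither 1 nor 15840, so continue squaring. x_1 = 12461^2 mod 15841 = 3039. x_2 = 3039^2 mod 15841 = 218. x_3 = 218^2 mod 15841 = 1. x_3 = 1 but x_2 ≠ ±1, a nontrivial square root of 1 — 7407 is a witness and 15841 is composite.
Base 11646: x_0 = 11646^495 mod 15841 = 5424. x_0 is neither 1 nor 15840, so continue squaring. x_1 = 5424^2 mod 15841 = 3039. x_2 = 3039^2 mod 15841 = 218. x_3 = 218^2 mod 15841 = 1. x_3 = 1 but x_2 ≠ ±1, a nontrivial square root of 1 — 11646 is a witness and 15841 is composite.
The smallest witness among the given bases is 478.

478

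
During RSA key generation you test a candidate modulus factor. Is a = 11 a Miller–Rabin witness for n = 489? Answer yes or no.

yes

n − 1 = 488 = 2^3 · 61, so s = 3 and d = 61.
x_0 = 11^61 mod 489 = 389.
x_0 is neither 1 nor 488, so continue squaring.
x_1 = 389^2 mod 489 = 220.
x_2 = 220^2 mod 489 = 478.
Reached i = s−1 = 2 without hitting −1: 11 is a Miller–Rabin witness and 489 is composite.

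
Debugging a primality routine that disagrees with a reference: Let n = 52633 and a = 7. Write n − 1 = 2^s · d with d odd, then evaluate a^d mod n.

n − 1 = 52632 = 2^3 · 6579, so s = 3 and d = 6579.
7^6579 mod 52633 = 17717.

17717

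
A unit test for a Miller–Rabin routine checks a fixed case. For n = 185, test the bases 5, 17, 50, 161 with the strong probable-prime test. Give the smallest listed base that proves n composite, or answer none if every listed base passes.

5

n − 1 = 184 = 2^3 · 23, so s = 3 and d = 23.
Base 5: x_0 = 5^23 mod 185 = 20. x_0 is neither 1 nor 184, so continue squaring. x_1 = 20^2 mod 185 = 30. x_2 = 30^2 mod 185 = 160. Reached i = s−1 = 2 without hitting −1: 5 is a Miller–Rabin witness and 185 is composite.
Base 17: x_0 = 17^23 mod 185 = 18. x_0 is neither 1 nor 184, so continue squaring. x_1 = 18^2 mod 185 = 139. x_2 = 139^2 mod 185 = 81. Reached i = s−1 = 2 without hitting −1: 17 is a Miller–Rabin witness and 185 is composite.
Base 50: x_0 = 50^23 mod 185 = 150. x_0 is neither 1 nor 184, so continue squaring. x_1 = 150^2 mod 185 = 115. x_2 = 115^2 mod 185 = 90. Reached i = s−1 = 2 without hitting −1: 50 is a Miller–Rabin witness and 185 is composite.
Base 161: x_0 = 161^23 mod 185 = 76. x_0 is neither 1 nor 184, so continue squaring. x_1 = 76^2 mod 185 = 41. x_2 = 41^2 mod 185 = 16. Reached i = s−1 = 2 without hitting −1: 161 is a Miller–Rabin witness and 185 is composite.
The smallest witness among the given bases is 5.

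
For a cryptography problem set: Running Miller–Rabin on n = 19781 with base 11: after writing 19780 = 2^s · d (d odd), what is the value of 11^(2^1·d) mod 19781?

10826

n − 1 = 19780 = 2^2 · 4945, so s = 2 and d = 4945.
x_0 = 11^4945 mod 19781 = 4244.
x_1 = 4244^2 mod 19781 = 10826.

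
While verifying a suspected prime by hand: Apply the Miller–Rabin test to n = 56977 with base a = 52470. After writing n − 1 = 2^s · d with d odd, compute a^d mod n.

24800

n − 1 = 56976 = 2^4 · 3561, so s = 4 and d = 3561.
Repeated squaring mod 56977: 52470^1 ≡ 52470, 52470^2 ≡ 29237, 52470^4 ≡ 33215, 52470^8 ≡ 47551, 52470^16 ≡ 22333, 52470^32 ≡ 43208, 52470^64 ≡ 22882, 52470^128 ≡ 24271, 52470^256 ≡ 53215, 52470^512 ≡ 22348, 52470^1024 ≡ 29699, 52470^2048 ≡ 26641.
3561 = 2048 + 1024 + 256 + 128 + 64 + 32 + 8 + 1, so 52470^3561 ≡ 26641·29699·53215·24271·22882·43208·47551·52470 ≡ 24800 (mod 56977).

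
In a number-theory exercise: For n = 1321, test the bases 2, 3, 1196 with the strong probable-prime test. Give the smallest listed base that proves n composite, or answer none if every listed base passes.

none

n − 1 = 1320 = 2^3 · 165, so s = 3 and d = 165.
Base 2: x_0 = 2^165 mod 1321 = 257. x_0 is neither 1 nor 1320, so continue squaring. x_1 = 257^2 mod 1321 = 1320. x_1 ≡ −1, so 2 is not a witness.
Base 3: x_0 = 3^165 mod 1321 = 1. x_0 = 1, so 3 is not a witness.
Base 1196: x_0 = 1196^165 mod 1321 = 1064. x_0 is neither 1 nor 1320, so continue squaring. x_1 = 1064^2 mod 1321 = 1320. x_1 ≡ −1, so 1196 is not a witness.
No listed base is a witness for 1321.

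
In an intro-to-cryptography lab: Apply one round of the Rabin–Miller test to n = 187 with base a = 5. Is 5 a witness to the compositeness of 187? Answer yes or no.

n − 1 = 186 = 2^1 · 93, so s = 1 and d = 93.
x_0 = 5^93 mod 187 = 37.
x_0 ∉ {1, 186} and s = 1, so 5 is a Miller–Rabin witness and 187 is composite.

yes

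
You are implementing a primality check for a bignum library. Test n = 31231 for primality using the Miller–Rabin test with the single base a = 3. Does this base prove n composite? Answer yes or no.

no

n − 1 = 31230 = 2^1 · 15615, so s = 1 and d = 15615.
By repeated squaring, 3^15615 ≡ 31230 (mod 31231).
x_0 = 3^15615 mod 31231 = 31230.
x_0 = 31230 ≡ −1, so 3 is not a witness.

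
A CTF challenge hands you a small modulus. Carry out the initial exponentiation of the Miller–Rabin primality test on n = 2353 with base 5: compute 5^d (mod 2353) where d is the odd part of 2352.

n − 1 = 2352 = 2^4 · 147, so s = 4 and d = 147.
5^147 mod 2353 = 1490.

1490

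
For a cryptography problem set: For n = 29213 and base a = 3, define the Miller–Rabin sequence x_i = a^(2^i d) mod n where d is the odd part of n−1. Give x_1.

13804

n − 1 = 29212 = 2^2 · 7303, so s = 2 and d = 7303.
By repeated squaring, 3^7303 ≡ 22670 (mod 29213).
x_0 = 22670.
x_1 = 22670^2 mod 29213 = 13804.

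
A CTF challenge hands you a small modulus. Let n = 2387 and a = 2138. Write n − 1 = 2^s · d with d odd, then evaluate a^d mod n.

2231

n − 1 = 2386 = 2^1 · 1193, so s = 1 and d = 1193.
By repeated squaring, 2138^1193 ≡ 2231 (mod 2387).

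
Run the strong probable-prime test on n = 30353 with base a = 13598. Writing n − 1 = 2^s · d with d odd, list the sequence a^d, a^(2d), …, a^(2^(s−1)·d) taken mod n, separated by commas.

n − 1 = 30352 = 2^4 · 1897, so s = 4 and d = 1897.
x_0 = 13598^1897 mod 30353 = 11579.
x_1 = 11579^2 mod 30353 = 4040.
x_2 = 4040^2 mod 30353 = 22039.
x_3 = 22039^2 mod 30353 = 8815.

11579, 4040, 22039, 8815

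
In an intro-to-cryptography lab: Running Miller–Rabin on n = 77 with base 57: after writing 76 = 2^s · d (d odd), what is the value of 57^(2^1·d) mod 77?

36

n − 1 = 76 = 2^2 · 19, so s = 2 and d = 19.
x_0 = 57^19 mod 77 = 50.
x_1 = 50^2 mod 77 = 36.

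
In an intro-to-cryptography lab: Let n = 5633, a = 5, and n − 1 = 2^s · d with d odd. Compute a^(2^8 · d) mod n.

n − 1 = 5632 = 2^9 · 11, so s = 9 and d = 11.
x_0 = 5^11 mod 5633 = 1281.
x_1 = 1281^2 mod 5633 = 1758.
x_2 = 1758^2 mod 5633 = 3680.
x_3 = 3680^2 mod 5633 = 668.
x_4 = 668^2 mod 5633 = 1217.
x_5 = 1217^2 mod 5633 = 5243.
x_6 = 5243^2 mod 5633 = 9.
x_7 = 9^2 mod 5633 = 81.
x_8 = 81^2 mod 5633 = 928.

928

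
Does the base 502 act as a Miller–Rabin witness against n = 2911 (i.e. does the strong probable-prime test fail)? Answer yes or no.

n − 1 = 2910 = 2^1 · 1455, so s = 1 and d = 1455.
x_0 = 502^1455 mod 2911 = 1.
x_0 = 1, so 502 is not a witness.

no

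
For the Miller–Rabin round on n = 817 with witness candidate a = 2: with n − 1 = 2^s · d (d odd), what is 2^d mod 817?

n − 1 = 816 = 2^4 · 51, so s = 4 and d = 51.
By repeated squaring, 2^51 ≡ 297 (mod 817).

297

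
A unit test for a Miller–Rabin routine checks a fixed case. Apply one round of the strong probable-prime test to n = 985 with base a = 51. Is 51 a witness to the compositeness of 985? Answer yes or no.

n − 1 = 984 = 2^3 · 123, so s = 3 and d = 123.
x_0 = 51^123 mod 985 = 841.
x_0 is neither 1 nor 984, so continue squaring.
x_1 = 841^2 mod 985 = 51.
x_2 = 51^2 mod 985 = 631.
Reached i = s−1 = 2 without hitting −1: 51 is a Miller–Rabin witness and 985 is composite.

yes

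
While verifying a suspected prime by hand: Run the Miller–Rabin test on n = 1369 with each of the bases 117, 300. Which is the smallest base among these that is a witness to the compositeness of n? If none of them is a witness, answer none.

none

n − 1 = 1368 = 2^3 · 171, so s = 3 and d = 171.
Base 117: x_0 = 117^171 mod 1369 = 1252. x_0 is neither 1 nor 1368, so continue squaring. x_1 = 1252^2 mod 1369 = 1368. x_1 ≡ −1, so 117 is not a witness.
Base 300: x_0 = 300^171 mod 1369 = 1368. x_0 = 1368 ≡ −1, so 300 is not a witness.
No listed base is a witness for 1369.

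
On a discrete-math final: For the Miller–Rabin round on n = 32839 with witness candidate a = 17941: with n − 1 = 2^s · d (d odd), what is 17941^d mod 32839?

1

n − 1 = 32838 = 2^1 · 16419, so s = 1 and d = 16419.
Repeated squaring mod 32839: 17941^1 ≡ 17941, 17941^2 ≡ 24442, 17941^4 ≡ 4276, 17941^8 ≡ 25692, 17941^16 ≡ 14964, 17941^32 ≡ 24994, 17941^64 ≡ 3739, 17941^128 ≡ 23546, 17941^256 ≡ 26118, 17941^512 ≡ 18216, 17941^1024 ≡ 17400, 17941^2048 ≡ 17259, 17941^4096 ≡ 23351, 17941^8192 ≡ 10445, 17941^16384 ≡ 6867.
16419 = 16384 + 32 + 2 + 1, so 17941^16419 ≡ 6867·24994·24442·17941 ≡ 1 (mod 32839).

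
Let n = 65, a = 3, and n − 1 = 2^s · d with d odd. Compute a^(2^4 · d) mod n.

16

n − 1 = 64 = 2^6 · 1, so s = 6 and d = 1.
x_0 = 3^1 mod 65 = 3.
x_1 = 3^2 mod 65 = 9.
x_2 = 9^2 mod 65 = 16.
x_3 = 16^2 mod 65 = 61.
x_4 = 61^2 mod 65 = 16.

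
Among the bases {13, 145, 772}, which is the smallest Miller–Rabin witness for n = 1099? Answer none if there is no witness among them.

n − 1 = 1098 = 2^1 · 549, so s = 1 and d = 549.
Base 13: x_0 = 13^549 mod 1099 = 1098. x_0 = 1098 ≡ −1, so 13 is not a witness.
Base 145: x_0 = 145^549 mod 1099 = 1098. x_0 = 1098 ≡ −1, so 145 is not a witness.
Base 772: x_0 = 772^549 mod 1099 = 1. x_0 = 1, so 772 is not a witness.
No listed base is a witness for 1099.

none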